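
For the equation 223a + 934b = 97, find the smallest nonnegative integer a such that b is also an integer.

gcd(934, 223):
  934 = 4×223 + 42
  223 = 5×42 + 13
  42 = 3×13 + 3
  13 = 4×3 + 1
  3 = 3×1
so gcd(934, 223) = 1.
1 divides 97, so solutions exist.
Back-substitute for Bézout coefficients:
  1 = 13 - 4×3
  ... = 223×(289) + 934×(-69)
Scale by 97/1 = 97: (a₀, b₀) = (28033, -6693).
General solution: a = 28033 + 934t, b = -6693 - 223t for integer t.
a ≥ 0: smallest is 28033 mod 934 = 13 (at t = -30), with b = -3.

13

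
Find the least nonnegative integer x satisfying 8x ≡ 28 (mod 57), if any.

32

gcd(57, 8):
  57 = 7*8 + 1
  8 = 8*1
so gcd(57, 8) = 1.
1 divides 28, so solutions exist.
Back-substitute for Bézout coefficients:
  1 = 57 - 7*8
  ... = 8*(-7) + 57*(1)
So 8*(-7) ≡ 1 (mod 57); multiply by 28: x ≡ -196 (mod 57).
Smallest nonnegative: x = -196 mod 57 = 32.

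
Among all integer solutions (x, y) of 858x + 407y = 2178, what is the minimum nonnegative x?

31

gcd(858, 407):
  858 = 2·407 + 44
  407 = 9·44 + 11
  44 = 4·11
so gcd(858, 407) = 11.
11 divides 2178, so solutions exist.
Back-substitute for Bézout coefficients:
  11 = 407 - 9·44
  ... = 858·(-9) + 407·(19)
Scale by 2178/11 = 198: (x₀, y₀) = (-1782, 3762).
General solution: x = -1782 + 37t, y = 3762 - 78t for integer t.
x ≥ 0: smallest is -1782 mod 37 = 31 (at t = 49), with y = -60.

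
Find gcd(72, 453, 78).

3

gcd(453, 72) = 3  (453 = 6*72 + 21, 72 = 3*21 + 9, 21 = 2*9 + 3, 9 = 3*3).
gcd(3, 78) = 3.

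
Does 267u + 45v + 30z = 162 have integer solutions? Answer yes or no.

yes

gcd(267, 45) = 3  (267 = 5*45 + 42, 45 = 1*42 + 3, 42 = 14*3).
gcd(3, 30) = 3.
3 divides 162, so integer solutions exist.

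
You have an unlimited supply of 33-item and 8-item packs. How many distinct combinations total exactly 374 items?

Need nonnegative integers with 33j + 8k = 374.
gcd(33, 8) = 1, and 33·(1) + 8·(-4) = 1.
So (j₀, k₀) = (374, -1496); general j = 374 + 8t, k = -1496 - 33t.
j ≥ 0 ⇒ t ≥ -46; k ≥ 0 ⇒ t ≤ -46. That's 1 value of t.

1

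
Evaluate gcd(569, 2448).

gcd(2448, 569):
  2448 = 4*569 + 172
  569 = 3*172 + 53
  172 = 3*53 + 13
  53 = 4*13 + 1
  13 = 13*1
so gcd(2448, 569) = 1.

1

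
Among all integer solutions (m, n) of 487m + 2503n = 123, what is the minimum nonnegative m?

175

gcd(2503, 487) = 1.
1 divides 123, so solutions exist.
By Bézout, 487×(1141) + 2503×(-222) = 1.
Scale by 123/1 = 123: (m₀, n₀) = (140343, -27306).
General solution: m = 140343 + 2503t, n = -27306 - 487t for integer t.
m ≥ 0: smallest is 140343 mod 2503 = 175 (at t = -56), with n = -34.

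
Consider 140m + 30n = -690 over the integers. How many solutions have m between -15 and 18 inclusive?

gcd(140, 30):
  140 = 4*30 + 20
  30 = 1*20 + 10
  20 = 2*10
so gcd(140, 30) = 10.
Back-substitute for Bézout coefficients:
  10 = 30 - 1*20
  ... = 140*(-1) + 30*(5)
Scale by -69: particular solution (69, -345); reduce m mod 3: (0, -23).
General solution: m = 0 + 3t, n = -23 - 14t for integer t.
-15 ≤ 0 + 3t ≤ 18 gives t ∈ [-5, 6], which is 12 values.

12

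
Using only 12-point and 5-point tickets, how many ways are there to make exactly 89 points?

2

Need nonnegative integers with 12j + 5k = 89.
gcd(12, 5) = 1, and 12·(-2) + 5·(5) = 1.
So (j₀, k₀) = (-178, 445); general j = -178 + 5t, k = 445 - 12t.
j ≥ 0 ⇒ t ≥ 36; k ≥ 0 ⇒ t ≤ 37. That's 2 values of t.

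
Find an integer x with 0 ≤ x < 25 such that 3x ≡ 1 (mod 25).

gcd(25, 3) = 1  (25 = 8*3 + 1, 3 = 3*1).
Back-substituting, 3*(-8) + 25*(1) = 1.
So 3*-8 ≡ 1 (mod 25), and -8 mod 25 = 17.

17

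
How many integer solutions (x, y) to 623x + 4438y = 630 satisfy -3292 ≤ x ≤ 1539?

gcd(4438, 623) = 7.
By Bézout, 623×(57) + 4438×(-8) = 7.
Particular solution: (58, -8).
General solution: x = 58 + 634t, y = -8 - 89t for integer t.
-3292 ≤ 58 + 634t ≤ 1539 gives t ∈ [-5, 2], which is 8 values.

8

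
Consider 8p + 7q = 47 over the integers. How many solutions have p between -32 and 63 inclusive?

gcd(8, 7) = 1.
By Bézout, 8·(1) + 7·(-1) = 1.
Particular solution: (5, 1).
General solution: p = 5 + 7t, q = 1 - 8t for integer t.
-32 ≤ 5 + 7t ≤ 63 gives t ∈ [-5, 8], which is 14 values.

14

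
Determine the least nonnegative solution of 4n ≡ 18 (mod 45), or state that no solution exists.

gcd(45, 4) = 1  (45 = 11*4 + 1, 4 = 4*1).
1 divides 18, so solutions exist.
Back-substituting, 4*(-11) + 45*(1) = 1.
So 4*(-11) ≡ 1 (mod 45); multiply by 18: n ≡ -198 (mod 45).
Smallest nonnegative: n = -198 mod 45 = 27.

27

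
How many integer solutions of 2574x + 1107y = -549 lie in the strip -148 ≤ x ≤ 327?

gcd(2574, 1107) = 9  (2574 = 2×1107 + 360, 1107 = 3×360 + 27, 360 = 13×27 + 9, 27 = 3×9).
Back-substituting, 2574×(40) + 1107×(-93) = 9.
Scale by -61: particular solution (-2440, 5673); reduce x mod 123: (20, -47).
General solution: x = 20 + 123t, y = -47 - 286t for integer t.
-148 ≤ 20 + 123t ≤ 327 gives t ∈ [-1, 2], which is 4 values.

4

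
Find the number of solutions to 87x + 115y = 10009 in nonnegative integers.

1

gcd(115, 87):
  115 = 1·87 + 28
  87 = 3·28 + 3
  28 = 9·3 + 1
  3 = 3·1
so gcd(115, 87) = 1.
Back-substitute for Bézout coefficients:
  1 = 28 - 9·3
  ... = 87·(-37) + 115·(28)
Scale by 10009: one solution is (-370333, 280252). Reduce x mod 115: (82, 25).
General: x = 82 + 115t, y = 25 - 87t.
x ≥ 0 ⇒ t ≥ 0; y ≥ 0 ⇒ t ≤ 0. So t ∈ [0, 0]: 1 solution.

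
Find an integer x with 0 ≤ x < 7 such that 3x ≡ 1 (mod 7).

5

gcd(7, 3) = 1  (7 = 2*3 + 1, 3 = 3*1).
Back-substituting, 3*(-2) + 7*(1) = 1.
So 3*-2 ≡ 1 (mod 7), and -2 mod 7 = 5.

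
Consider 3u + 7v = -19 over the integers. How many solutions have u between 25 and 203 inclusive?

gcd(7, 3) = 1.
By Bézout, 3·(-2) + 7·(1) = 1.
Particular solution: (3, -4).
General solution: u = 3 + 7t, v = -4 - 3t for integer t.
25 ≤ 3 + 7t ≤ 203 gives t ∈ [4, 28], which is 25 values.

25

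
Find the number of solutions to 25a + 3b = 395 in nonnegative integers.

gcd(25, 3) = 1  (25 = 8*3 + 1, 3 = 3*1).
Back-substituting, 25*(1) + 3*(-8) = 1.
Scale by 395: one solution is (395, -3160). Reduce a mod 3: (2, 115).
General: a = 2 + 3t, b = 115 - 25t.
a ≥ 0 ⇒ t ≥ 0; b ≥ 0 ⇒ t ≤ 4. So t ∈ [0, 4]: 5 solutions.

5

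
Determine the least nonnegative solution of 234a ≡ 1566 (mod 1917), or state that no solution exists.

105

gcd(1917, 234) = 9.
9 divides 1566, so solutions exist.
By Bézout, 234×(41) + 1917×(-5) = 9.
So 234×(41) ≡ 9 (mod 1917); multiply by 174: a ≡ 7134 (mod 213).
Smallest nonnegative: a = 7134 mod 213 = 105.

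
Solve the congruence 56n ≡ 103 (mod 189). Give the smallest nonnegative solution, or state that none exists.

gcd(189, 56) = 7  (189 = 3·56 + 21, 56 = 2·21 + 14, 21 = 1·14 + 7, 14 = 2·7).
7 does not divide 103, so the congruence has no solution.

no solution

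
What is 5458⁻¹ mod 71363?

gcd(71363, 5458) = 1  (71363 = 13·5458 + 409, 5458 = 13·409 + 141, 409 = 2·141 + 127, 141 = 1·127 + 14, 127 = 9·14 + 1, 14 = 14·1).
Back-substituting, 5458·(-5060) + 71363·(387) = 1.
So 5458·-5060 ≡ 1 (mod 71363), and -5060 mod 71363 = 66303.

66303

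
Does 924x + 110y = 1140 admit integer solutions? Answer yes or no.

gcd(924, 110) = 22.
22 does not divide 1140 (remainder 18), so no integer solutions.

no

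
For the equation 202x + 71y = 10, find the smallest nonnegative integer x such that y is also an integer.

gcd(202, 71) = 1.
1 divides 10, so solutions exist.
By Bézout, 202·(-13) + 71·(37) = 1.
Scale by 10/1 = 10: (x₀, y₀) = (-130, 370).
General solution: x = -130 + 71t, y = 370 - 202t for integer t.
x ≥ 0: smallest is -130 mod 71 = 12 (at t = 2), with y = -34.

12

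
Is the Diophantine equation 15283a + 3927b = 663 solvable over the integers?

yes

gcd(15283, 3927) = 17  (15283 = 3·3927 + 3502, 3927 = 1·3502 + 425, 3502 = 8·425 + 102, 425 = 4·102 + 17, 102 = 6·17).
17 divides 663, so integer solutions exist.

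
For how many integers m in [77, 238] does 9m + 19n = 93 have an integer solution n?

9

gcd(19, 9) = 1  (19 = 2*9 + 1, 9 = 9*1).
Back-substituting, 9*(-2) + 19*(1) = 1.
Scale by 93: particular solution (-186, 93); reduce m mod 19: (4, 3).
General solution: m = 4 + 19t, n = 3 - 9t for integer t.
77 ≤ 4 + 19t ≤ 238 gives t ∈ [4, 12], which is 9 values.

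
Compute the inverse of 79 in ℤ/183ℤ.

139

gcd(183, 79) = 1.
By Bézout, 79·(-44) + 183·(19) = 1.
So 79·-44 ≡ 1 (mod 183), and -44 mod 183 = 139.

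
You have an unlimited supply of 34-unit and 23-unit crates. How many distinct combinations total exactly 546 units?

Need nonnegative integers with 34j + 23k = 546.
gcd(34, 23) = 1, and 34·(-2) + 23·(3) = 1.
So (j₀, k₀) = (-1092, 1638); general j = -1092 + 23t, k = 1638 - 34t.
j ≥ 0 ⇒ t ≥ 48; k ≥ 0 ⇒ t ≤ 48. That's 1 value of t.

1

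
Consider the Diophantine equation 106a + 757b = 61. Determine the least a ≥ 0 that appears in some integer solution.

22

gcd(757, 106) = 1  (757 = 7*106 + 15, 106 = 7*15 + 1, 15 = 15*1).
1 divides 61, so solutions exist.
Back-substituting, 106*(50) + 757*(-7) = 1.
Scale by 61/1 = 61: (a₀, b₀) = (3050, -427).
General solution: a = 3050 + 757t, b = -427 - 106t for integer t.
a ≥ 0: smallest is 3050 mod 757 = 22 (at t = -4), with b = -3.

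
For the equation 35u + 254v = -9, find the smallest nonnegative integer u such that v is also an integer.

7

gcd(254, 35):
  254 = 7·35 + 9
  35 = 3·9 + 8
  9 = 1·8 + 1
  8 = 8·1
so gcd(254, 35) = 1.
1 divides -9, so solutions exist.
Back-substitute for Bézout coefficients:
  1 = 9 - 1·8
  ... = 35·(-29) + 254·(4)
Scale by -9/1 = -9: (u₀, v₀) = (261, -36).
General solution: u = 261 + 254t, v = -36 - 35t for integer t.
u ≥ 0: smallest is 261 mod 254 = 7 (at t = -1), with v = -1.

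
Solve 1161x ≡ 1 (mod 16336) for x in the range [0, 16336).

3785

gcd(16336, 1161) = 1  (16336 = 14·1161 + 82, 1161 = 14·82 + 13, 82 = 6·13 + 4, 13 = 3·4 + 1, 4 = 4·1).
Back-substituting, 1161·(3785) + 16336·(-269) = 1.
So 1161·3785 ≡ 1 (mod 16336), and 3785 mod 16336 = 3785.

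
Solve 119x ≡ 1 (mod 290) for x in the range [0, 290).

39

gcd(290, 119):
  290 = 2×119 + 52
  119 = 2×52 + 15
  52 = 3×15 + 7
  15 = 2×7 + 1
  7 = 7×1
so gcd(290, 119) = 1.
Back-substitute for Bézout coefficients:
  1 = 15 - 2×7
  ... = 119×(39) + 290×(-16)
So 119×39 ≡ 1 (mod 290), and 39 mod 290 = 39.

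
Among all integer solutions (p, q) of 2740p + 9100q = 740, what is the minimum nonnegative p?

256

gcd(9100, 2740):
  9100 = 3×2740 + 880
  2740 = 3×880 + 100
  880 = 8×100 + 80
  100 = 1×80 + 20
  80 = 4×20
so gcd(9100, 2740) = 20.
20 divides 740, so solutions exist.
Back-substitute for Bézout coefficients:
  20 = 100 - 1×80
  ... = 2740×(93) + 9100×(-28)
Scale by 740/20 = 37: (p₀, q₀) = (3441, -1036).
General solution: p = 3441 + 455t, q = -1036 - 137t for integer t.
p ≥ 0: smallest is 3441 mod 455 = 256 (at t = -7), with q = -77.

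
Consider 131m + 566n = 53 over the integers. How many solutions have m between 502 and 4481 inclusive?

gcd(566, 131) = 1  (566 = 4*131 + 42, 131 = 3*42 + 5, 42 = 8*5 + 2, 5 = 2*2 + 1, 2 = 2*1).
Back-substituting, 131*(229) + 566*(-53) = 1.
Scale by 53: particular solution (12137, -2809); reduce m mod 566: (251, -58).
General solution: m = 251 + 566t, n = -58 - 131t for integer t.
502 ≤ 251 + 566t ≤ 4481 gives t ∈ [1, 7], which is 7 values.

7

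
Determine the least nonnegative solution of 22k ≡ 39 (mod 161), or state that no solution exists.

gcd(161, 22) = 1.
1 divides 39, so solutions exist.
By Bézout, 22*(22) + 161*(-3) = 1.
So 22*(22) ≡ 1 (mod 161); multiply by 39: k ≡ 858 (mod 161).
Smallest nonnegative: k = 858 mod 161 = 53.

53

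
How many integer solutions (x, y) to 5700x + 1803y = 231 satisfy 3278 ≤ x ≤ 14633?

gcd(5700, 1803) = 3  (5700 = 3×1803 + 291, 1803 = 6×291 + 57, 291 = 5×57 + 6, 57 = 9×6 + 3, 6 = 2×3).
Back-substituting, 5700×(-285) + 1803×(901) = 3.
Scale by 77: particular solution (-21945, 69377); reduce x mod 601: (292, -923).
General solution: x = 292 + 601t, y = -923 - 1900t for integer t.
3278 ≤ 292 + 601t ≤ 14633 gives t ∈ [5, 23], which is 19 values.

19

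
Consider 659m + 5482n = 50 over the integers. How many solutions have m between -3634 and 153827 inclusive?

gcd(5482, 659) = 1.
By Bézout, 659×(757) + 5482×(-91) = 1.
Particular solution: (4958, -596).
General solution: m = 4958 + 5482t, n = -596 - 659t for integer t.
-3634 ≤ 4958 + 5482t ≤ 153827 gives t ∈ [-1, 27], which is 29 values.

29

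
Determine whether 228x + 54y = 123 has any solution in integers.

no

gcd(228, 54):
  228 = 4*54 + 12
  54 = 4*12 + 6
  12 = 2*6
so gcd(228, 54) = 6.
6 does not divide 123 (remainder 3), so no integer solutions.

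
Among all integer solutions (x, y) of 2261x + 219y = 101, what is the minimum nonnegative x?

205

gcd(2261, 219) = 1  (2261 = 10*219 + 71, 219 = 3*71 + 6, 71 = 11*6 + 5, 6 = 1*5 + 1, 5 = 5*1).
1 divides 101, so solutions exist.
Back-substituting, 2261*(-37) + 219*(382) = 1.
Scale by 101/1 = 101: (x₀, y₀) = (-3737, 38582).
General solution: x = -3737 + 219t, y = 38582 - 2261t for integer t.
x ≥ 0: smallest is -3737 mod 219 = 205 (at t = 18), with y = -2116.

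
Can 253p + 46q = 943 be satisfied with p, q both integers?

yes

gcd(253, 46) = 23  (253 = 5*46 + 23, 46 = 2*23).
23 divides 943, so integer solutions exist.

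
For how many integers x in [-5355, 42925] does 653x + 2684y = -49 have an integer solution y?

gcd(2684, 653):
  2684 = 4·653 + 72
  653 = 9·72 + 5
  72 = 14·5 + 2
  5 = 2·2 + 1
  2 = 2·1
so gcd(2684, 653) = 1.
Back-substitute for Bézout coefficients:
  1 = 5 - 2·2
  ... = 653·(1081) + 2684·(-263)
Scale by -49: particular solution (-52969, 12887); reduce x mod 2684: (711, -173).
General solution: x = 711 + 2684t, y = -173 - 653t for integer t.
-5355 ≤ 711 + 2684t ≤ 42925 gives t ∈ [-2, 15], which is 18 values.

18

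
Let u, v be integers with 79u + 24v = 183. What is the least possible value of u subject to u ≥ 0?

9

gcd(79, 24):
  79 = 3·24 + 7
  24 = 3·7 + 3
  7 = 2·3 + 1
  3 = 3·1
so gcd(79, 24) = 1.
1 divides 183, so solutions exist.
Back-substitute for Bézout coefficients:
  1 = 7 - 2·3
  ... = 79·(7) + 24·(-23)
Scale by 183/1 = 183: (u₀, v₀) = (1281, -4209).
General solution: u = 1281 + 24t, v = -4209 - 79t for integer t.
u ≥ 0: smallest is 1281 mod 24 = 9 (at t = -53), with v = -22.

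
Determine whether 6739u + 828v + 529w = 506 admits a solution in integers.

yes

gcd(6739, 828) = 23  (6739 = 8×828 + 115, 828 = 7×115 + 23, 115 = 5×23).
gcd(23, 529) = 23.
23 divides 506, so integer solutions exist.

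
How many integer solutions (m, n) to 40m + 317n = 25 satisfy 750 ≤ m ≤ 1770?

gcd(317, 40):
  317 = 7×40 + 37
  40 = 1×37 + 3
  37 = 12×3 + 1
  3 = 3×1
so gcd(317, 40) = 1.
Back-substitute for Bézout coefficients:
  1 = 37 - 12×3
  ... = 40×(-103) + 317×(13)
Scale by 25: particular solution (-2575, 325); reduce m mod 317: (278, -35).
General solution: m = 278 + 317t, n = -35 - 40t for integer t.
750 ≤ 278 + 317t ≤ 1770 gives t ∈ [2, 4], which is 3 values.

3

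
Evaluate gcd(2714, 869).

1

gcd(2714, 869):
  2714 = 3×869 + 107
  869 = 8×107 + 13
  107 = 8×13 + 3
  13 = 4×3 + 1
  3 = 3×1
so gcd(2714, 869) = 1.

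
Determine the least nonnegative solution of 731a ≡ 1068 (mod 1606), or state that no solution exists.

922

gcd(1606, 731) = 1  (1606 = 2*731 + 144, 731 = 5*144 + 11, 144 = 13*11 + 1, 11 = 11*1).
1 divides 1068, so solutions exist.
Back-substituting, 731*(-145) + 1606*(66) = 1.
So 731*(-145) ≡ 1 (mod 1606); multiply by 1068: a ≡ -154860 (mod 1606).
Smallest nonnegative: a = -154860 mod 1606 = 922.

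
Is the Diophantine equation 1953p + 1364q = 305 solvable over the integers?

gcd(1953, 1364) = 31  (1953 = 1·1364 + 589, 1364 = 2·589 + 186, 589 = 3·186 + 31, 186 = 6·31).
31 does not divide 305 (remainder 26), so no integer solutions.

no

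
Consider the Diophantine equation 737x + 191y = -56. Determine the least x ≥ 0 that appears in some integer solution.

186

gcd(737, 191) = 1.
1 divides -56, so solutions exist.
By Bézout, 737*(-92) + 191*(355) = 1.
Scale by -56/1 = -56: (x₀, y₀) = (5152, -19880).
General solution: x = 5152 + 191t, y = -19880 - 737t for integer t.
x ≥ 0: smallest is 5152 mod 191 = 186 (at t = -26), with y = -718.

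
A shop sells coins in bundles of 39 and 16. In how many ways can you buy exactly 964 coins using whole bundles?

Need nonnegative integers with 39j + 16k = 964.
gcd(39, 16) = 1, and 39·(7) + 16·(-17) = 1.
So (j₀, k₀) = (6748, -16388); general j = 6748 + 16t, k = -16388 - 39t.
j ≥ 0 ⇒ t ≥ -421; k ≥ 0 ⇒ t ≤ -421. That's 1 value of t.

1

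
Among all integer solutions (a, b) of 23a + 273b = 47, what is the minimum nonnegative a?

97

gcd(273, 23) = 1  (273 = 11×23 + 20, 23 = 1×20 + 3, 20 = 6×3 + 2, 3 = 1×2 + 1, 2 = 2×1).
1 divides 47, so solutions exist.
Back-substituting, 23×(95) + 273×(-8) = 1.
Scale by 47/1 = 47: (a₀, b₀) = (4465, -376).
General solution: a = 4465 + 273t, b = -376 - 23t for integer t.
a ≥ 0: smallest is 4465 mod 273 = 97 (at t = -16), with b = -8.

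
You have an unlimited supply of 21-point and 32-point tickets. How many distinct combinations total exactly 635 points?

Need nonnegative integers with 21j + 32k = 635.
gcd(21, 32) = 1, and 21·(-3) + 32·(2) = 1.
So (j₀, k₀) = (-1905, 1270); general j = -1905 + 32t, k = 1270 - 21t.
j ≥ 0 ⇒ t ≥ 60; k ≥ 0 ⇒ t ≤ 60. That's 1 value of t.

1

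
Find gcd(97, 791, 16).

1

gcd(791, 97) = 1.
gcd(1, 16) = 1.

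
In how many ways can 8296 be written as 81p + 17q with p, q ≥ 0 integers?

gcd(81, 17) = 1.
By Bézout, 81*(4) + 17*(-19) = 1.
One solution: (0, 488).
General: p = 0 + 17t, q = 488 - 81t.
p ≥ 0 ⇒ t ≥ 0; q ≥ 0 ⇒ t ≤ 6. So t ∈ [0, 6]: 7 solutions.

7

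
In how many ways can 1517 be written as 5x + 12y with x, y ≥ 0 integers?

gcd(12, 5) = 1  (12 = 2·5 + 2, 5 = 2·2 + 1, 2 = 2·1).
Back-substituting, 5·(5) + 12·(-2) = 1.
Scale by 1517: one solution is (7585, -3034). Reduce x mod 12: (1, 126).
General: x = 1 + 12t, y = 126 - 5t.
x ≥ 0 ⇒ t ≥ 0; y ≥ 0 ⇒ t ≤ 25. So t ∈ [0, 25]: 26 solutions.

26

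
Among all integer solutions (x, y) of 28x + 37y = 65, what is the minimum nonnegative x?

1

gcd(37, 28):
  37 = 1*28 + 9
  28 = 3*9 + 1
  9 = 9*1
so gcd(37, 28) = 1.
1 divides 65, so solutions exist.
Back-substitute for Bézout coefficients:
  1 = 28 - 3*9
  ... = 28*(4) + 37*(-3)
Scale by 65/1 = 65: (x₀, y₀) = (260, -195).
General solution: x = 260 + 37t, y = -195 - 28t for integer t.
x ≥ 0: smallest is 260 mod 37 = 1 (at t = -7), with y = 1.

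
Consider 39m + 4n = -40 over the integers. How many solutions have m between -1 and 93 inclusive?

gcd(39, 4) = 1  (39 = 9×4 + 3, 4 = 1×3 + 1, 3 = 3×1).
Back-substituting, 39×(-1) + 4×(10) = 1.
Scale by -40: particular solution (40, -400); reduce m mod 4: (0, -10).
General solution: m = 0 + 4t, n = -10 - 39t for integer t.
-1 ≤ 0 + 4t ≤ 93 gives t ∈ [0, 23], which is 24 values.

24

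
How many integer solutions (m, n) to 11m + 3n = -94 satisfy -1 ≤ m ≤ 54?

18

gcd(11, 3) = 1.
By Bézout, 11*(-1) + 3*(4) = 1.
Particular solution: (1, -35).
General solution: m = 1 + 3t, n = -35 - 11t for integer t.
-1 ≤ 1 + 3t ≤ 54 gives t ∈ [0, 17], which is 18 values.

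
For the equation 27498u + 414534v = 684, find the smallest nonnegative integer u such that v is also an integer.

gcd(414534, 27498) = 6.
6 divides 684, so solutions exist.
By Bézout, 27498·(6226) + 414534·(-413) = 6.
Scale by 684/6 = 114: (u₀, v₀) = (709764, -47082).
General solution: u = 709764 + 69089t, v = -47082 - 4583t for integer t.
u ≥ 0: smallest is 709764 mod 69089 = 18874 (at t = -10), with v = -1252.

18874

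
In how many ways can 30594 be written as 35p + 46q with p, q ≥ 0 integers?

gcd(46, 35) = 1  (46 = 1×35 + 11, 35 = 3×11 + 2, 11 = 5×2 + 1, 2 = 2×1).
Back-substituting, 35×(-21) + 46×(16) = 1.
Scale by 30594: one solution is (-642474, 489504). Reduce p mod 46: (8, 659).
General: p = 8 + 46t, q = 659 - 35t.
p ≥ 0 ⇒ t ≥ 0; q ≥ 0 ⇒ t ≤ 18. So t ∈ [0, 18]: 19 solutions.

19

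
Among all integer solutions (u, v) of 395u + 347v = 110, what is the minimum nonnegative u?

gcd(395, 347) = 1  (395 = 1*347 + 48, 347 = 7*48 + 11, 48 = 4*11 + 4, 11 = 2*4 + 3, 4 = 1*3 + 1, 3 = 3*1).
1 divides 110, so solutions exist.
Back-substituting, 395*(94) + 347*(-107) = 1.
Scale by 110/1 = 110: (u₀, v₀) = (10340, -11770).
General solution: u = 10340 + 347t, v = -11770 - 395t for integer t.
u ≥ 0: smallest is 10340 mod 347 = 277 (at t = -29), with v = -315.

277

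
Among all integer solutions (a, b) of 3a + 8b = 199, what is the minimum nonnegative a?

5

gcd(8, 3):
  8 = 2*3 + 2
  3 = 1*2 + 1
  2 = 2*1
so gcd(8, 3) = 1.
1 divides 199, so solutions exist.
Back-substitute for Bézout coefficients:
  1 = 3 - 1*2
  ... = 3*(3) + 8*(-1)
Scale by 199/1 = 199: (a₀, b₀) = (597, -199).
General solution: a = 597 + 8t, b = -199 - 3t for integer t.
a ≥ 0: smallest is 597 mod 8 = 5 (at t = -74), with b = 23.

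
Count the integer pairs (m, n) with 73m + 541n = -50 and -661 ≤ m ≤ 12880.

25

gcd(541, 73) = 1  (541 = 7*73 + 30, 73 = 2*30 + 13, 30 = 2*13 + 4, 13 = 3*4 + 1, 4 = 4*1).
Back-substituting, 73*(126) + 541*(-17) = 1.
Scale by -50: particular solution (-6300, 850); reduce m mod 541: (192, -26).
General solution: m = 192 + 541t, n = -26 - 73t for integer t.
-661 ≤ 192 + 541t ≤ 12880 gives t ∈ [-1, 23], which is 25 values.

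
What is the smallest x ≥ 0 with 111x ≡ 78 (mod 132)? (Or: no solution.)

34

gcd(132, 111) = 3.
3 divides 78, so solutions exist.
By Bézout, 111×(-19) + 132×(16) = 3.
So 111×(-19) ≡ 3 (mod 132); multiply by 26: x ≡ -494 (mod 44).
Smallest nonnegative: x = -494 mod 44 = 34.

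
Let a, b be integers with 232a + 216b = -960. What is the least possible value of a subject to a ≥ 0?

21

gcd(232, 216) = 8  (232 = 1×216 + 16, 216 = 13×16 + 8, 16 = 2×8).
8 divides -960, so solutions exist.
Back-substituting, 232×(-13) + 216×(14) = 8.
Scale by -960/8 = -120: (a₀, b₀) = (1560, -1680).
General solution: a = 1560 + 27t, b = -1680 - 29t for integer t.
a ≥ 0: smallest is 1560 mod 27 = 21 (at t = -57), with b = -27.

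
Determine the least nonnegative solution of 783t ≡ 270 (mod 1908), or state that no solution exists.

gcd(1908, 783):
  1908 = 2*783 + 342
  783 = 2*342 + 99
  342 = 3*99 + 45
  99 = 2*45 + 9
  45 = 5*9
so gcd(1908, 783) = 9.
9 divides 270, so solutions exist.
Back-substitute for Bézout coefficients:
  9 = 99 - 2*45
  ... = 783*(39) + 1908*(-16)
So 783*(39) ≡ 9 (mod 1908); multiply by 30: t ≡ 1170 (mod 212).
Smallest nonnegative: t = 1170 mod 212 = 110.

110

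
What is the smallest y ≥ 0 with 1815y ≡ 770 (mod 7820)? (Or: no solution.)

gcd(7820, 1815) = 5  (7820 = 4×1815 + 560, 1815 = 3×560 + 135, 560 = 4×135 + 20, 135 = 6×20 + 15, 20 = 1×15 + 5, 15 = 3×5).
5 divides 770, so solutions exist.
Back-substituting, 1815×(-405) + 7820×(94) = 5.
So 1815×(-405) ≡ 5 (mod 7820); multiply by 154: y ≡ -62370 (mod 1564).
Smallest nonnegative: y = -62370 mod 1564 = 190.

190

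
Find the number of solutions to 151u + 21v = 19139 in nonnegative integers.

6

gcd(151, 21) = 1  (151 = 7*21 + 4, 21 = 5*4 + 1, 4 = 4*1).
Back-substituting, 151*(-5) + 21*(36) = 1.
Scale by 19139: one solution is (-95695, 689004). Reduce u mod 21: (2, 897).
General: u = 2 + 21t, v = 897 - 151t.
u ≥ 0 ⇒ t ≥ 0; v ≥ 0 ⇒ t ≤ 5. So t ∈ [0, 5]: 6 solutions.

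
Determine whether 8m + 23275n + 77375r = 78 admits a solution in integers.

yes

gcd(23275, 8) = 1  (23275 = 2909*8 + 3, 8 = 2*3 + 2, 3 = 1*2 + 1, 2 = 2*1).
gcd(1, 77375) = 1.
1 divides 78, so integer solutions exist.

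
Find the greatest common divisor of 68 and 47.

gcd(68, 47):
  68 = 1×47 + 21
  47 = 2×21 + 5
  21 = 4×5 + 1
  5 = 5×1
so gcd(68, 47) = 1.

1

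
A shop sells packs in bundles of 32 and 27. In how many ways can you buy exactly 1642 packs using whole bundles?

1

Need nonnegative integers with 32j + 27k = 1642.
gcd(32, 27) = 1, and 32·(11) + 27·(-13) = 1.
So (j₀, k₀) = (18062, -21346); general j = 18062 + 27t, k = -21346 - 32t.
j ≥ 0 ⇒ t ≥ -668; k ≥ 0 ⇒ t ≤ -668. That's 1 value of t.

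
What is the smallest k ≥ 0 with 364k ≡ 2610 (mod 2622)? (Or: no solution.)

gcd(2622, 364) = 2.
2 divides 2610, so solutions exist.
By Bézout, 364·(425) + 2622·(-59) = 2.
So 364·(425) ≡ 2 (mod 2622); multiply by 1305: k ≡ 554625 (mod 1311).
Smallest nonnegative: k = 554625 mod 1311 = 72.

72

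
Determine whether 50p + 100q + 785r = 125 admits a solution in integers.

gcd(100, 50) = 50  (100 = 2*50).
gcd(50, 785) = 5.
5 divides 125, so integer solutions exist.

yes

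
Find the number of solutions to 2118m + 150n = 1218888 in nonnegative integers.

gcd(2118, 150) = 6  (2118 = 14*150 + 18, 150 = 8*18 + 6, 18 = 3*6).
Back-substituting, 2118*(-8) + 150*(113) = 6.
Scale by 203148: one solution is (-1625184, 22955724). Reduce m mod 25: (16, 7900).
General: m = 16 + 25t, n = 7900 - 353t.
m ≥ 0 ⇒ t ≥ 0; n ≥ 0 ⇒ t ≤ 22. So t ∈ [0, 22]: 23 solutions.

23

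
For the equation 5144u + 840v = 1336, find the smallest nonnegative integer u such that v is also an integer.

29

gcd(5144, 840) = 8.
8 divides 1336, so solutions exist.
By Bézout, 5144·(-8) + 840·(49) = 8.
Scale by 1336/8 = 167: (u₀, v₀) = (-1336, 8183).
General solution: u = -1336 + 105t, v = 8183 - 643t for integer t.
u ≥ 0: smallest is -1336 mod 105 = 29 (at t = 13), with v = -176.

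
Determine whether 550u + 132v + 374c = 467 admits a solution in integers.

no

gcd(550, 132):
  550 = 4·132 + 22
  132 = 6·22
so gcd(550, 132) = 22.
gcd(22, 374) = 22.
22 does not divide 467 (remainder 5), so no integer solutions.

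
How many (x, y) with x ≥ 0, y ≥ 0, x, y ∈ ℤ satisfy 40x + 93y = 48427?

13

gcd(93, 40):
  93 = 2×40 + 13
  40 = 3×13 + 1
  13 = 13×1
so gcd(93, 40) = 1.
Back-substitute for Bézout coefficients:
  1 = 40 - 3×13
  ... = 40×(7) + 93×(-3)
Scale by 48427: one solution is (338989, -145281). Reduce x mod 93: (4, 519).
General: x = 4 + 93t, y = 519 - 40t.
x ≥ 0 ⇒ t ≥ 0; y ≥ 0 ⇒ t ≤ 12. So t ∈ [0, 12]: 13 solutions.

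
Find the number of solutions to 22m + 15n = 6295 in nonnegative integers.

gcd(22, 15) = 1.
By Bézout, 22*(-2) + 15*(3) = 1.
One solution: (10, 405).
General: m = 10 + 15t, n = 405 - 22t.
m ≥ 0 ⇒ t ≥ 0; n ≥ 0 ⇒ t ≤ 18. So t ∈ [0, 18]: 19 solutions.

19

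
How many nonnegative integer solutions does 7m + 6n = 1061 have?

gcd(7, 6) = 1  (7 = 1*6 + 1, 6 = 6*1).
Back-substituting, 7*(1) + 6*(-1) = 1.
Scale by 1061: one solution is (1061, -1061). Reduce m mod 6: (5, 171).
General: m = 5 + 6t, n = 171 - 7t.
m ≥ 0 ⇒ t ≥ 0; n ≥ 0 ⇒ t ≤ 24. So t ∈ [0, 24]: 25 solutions.

25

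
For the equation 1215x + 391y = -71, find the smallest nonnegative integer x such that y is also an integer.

gcd(1215, 391) = 1.
1 divides -71, so solutions exist.
By Bézout, 1215×(-121) + 391×(376) = 1.
Scale by -71/1 = -71: (x₀, y₀) = (8591, -26696).
General solution: x = 8591 + 391t, y = -26696 - 1215t for integer t.
x ≥ 0: smallest is 8591 mod 391 = 380 (at t = -21), with y = -1181.

380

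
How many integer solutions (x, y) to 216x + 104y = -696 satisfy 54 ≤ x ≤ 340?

gcd(216, 104):
  216 = 2×104 + 8
  104 = 13×8
so gcd(216, 104) = 8.
Back-substitute for Bézout coefficients:
  8 = 216 - 2×104
  ... = 216×(1) + 104×(-2)
Scale by -87: particular solution (-87, 174); reduce x mod 13: (4, -15).
General solution: x = 4 + 13t, y = -15 - 27t for integer t.
54 ≤ 4 + 13t ≤ 340 gives t ∈ [4, 25], which is 22 values.

22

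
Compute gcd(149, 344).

gcd(344, 149):
  344 = 2×149 + 46
  149 = 3×46 + 11
  46 = 4×11 + 2
  11 = 5×2 + 1
  2 = 2×1
so gcd(344, 149) = 1.

1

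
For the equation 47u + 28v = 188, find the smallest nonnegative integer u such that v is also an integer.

4

gcd(47, 28) = 1.
1 divides 188, so solutions exist.
By Bézout, 47*(3) + 28*(-5) = 1.
Scale by 188/1 = 188: (u₀, v₀) = (564, -940).
General solution: u = 564 + 28t, v = -940 - 47t for integer t.
u ≥ 0: smallest is 564 mod 28 = 4 (at t = -20), with v = 0.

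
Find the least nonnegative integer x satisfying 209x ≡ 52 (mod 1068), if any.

128

gcd(1068, 209) = 1.
1 divides 52, so solutions exist.
By Bézout, 209*(-511) + 1068*(100) = 1.
So 209*(-511) ≡ 1 (mod 1068); multiply by 52: x ≡ -26572 (mod 1068).
Smallest nonnegative: x = -26572 mod 1068 = 128.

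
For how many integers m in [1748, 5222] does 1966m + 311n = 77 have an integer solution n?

11

gcd(1966, 311):
  1966 = 6×311 + 100
  311 = 3×100 + 11
  100 = 9×11 + 1
  11 = 11×1
so gcd(1966, 311) = 1.
Back-substitute for Bézout coefficients:
  1 = 100 - 9×11
  ... = 1966×(28) + 311×(-177)
Scale by 77: particular solution (2156, -13629); reduce m mod 311: (290, -1833).
General solution: m = 290 + 311t, n = -1833 - 1966t for integer t.
1748 ≤ 290 + 311t ≤ 5222 gives t ∈ [5, 15], which is 11 values.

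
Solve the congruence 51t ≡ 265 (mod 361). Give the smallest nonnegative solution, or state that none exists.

168

gcd(361, 51) = 1  (361 = 7×51 + 4, 51 = 12×4 + 3, 4 = 1×3 + 1, 3 = 3×1).
1 divides 265, so solutions exist.
Back-substituting, 51×(-92) + 361×(13) = 1.
So 51×(-92) ≡ 1 (mod 361); multiply by 265: t ≡ -24380 (mod 361).
Smallest nonnegative: t = -24380 mod 361 = 168.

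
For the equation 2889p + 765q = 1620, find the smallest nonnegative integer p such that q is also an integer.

gcd(2889, 765) = 9  (2889 = 3*765 + 594, 765 = 1*594 + 171, 594 = 3*171 + 81, 171 = 2*81 + 9, 81 = 9*9).
9 divides 1620, so solutions exist.
Back-substituting, 2889*(-9) + 765*(34) = 9.
Scale by 1620/9 = 180: (p₀, q₀) = (-1620, 6120).
General solution: p = -1620 + 85t, q = 6120 - 321t for integer t.
p ≥ 0: smallest is -1620 mod 85 = 80 (at t = 20), with q = -300.

80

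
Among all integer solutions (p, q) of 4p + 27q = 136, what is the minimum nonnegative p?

gcd(27, 4):
  27 = 6×4 + 3
  4 = 1×3 + 1
  3 = 3×1
so gcd(27, 4) = 1.
1 divides 136, so solutions exist.
Back-substitute for Bézout coefficients:
  1 = 4 - 1×3
  ... = 4×(7) + 27×(-1)
Scale by 136/1 = 136: (p₀, q₀) = (952, -136).
General solution: p = 952 + 27t, q = -136 - 4t for integer t.
p ≥ 0: smallest is 952 mod 27 = 7 (at t = -35), with q = 4.

7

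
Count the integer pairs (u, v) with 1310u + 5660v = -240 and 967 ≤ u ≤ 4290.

6

gcd(5660, 1310):
  5660 = 4×1310 + 420
  1310 = 3×420 + 50
  420 = 8×50 + 20
  50 = 2×20 + 10
  20 = 2×10
so gcd(5660, 1310) = 10.
Back-substitute for Bézout coefficients:
  10 = 50 - 2×20
  ... = 1310×(229) + 5660×(-53)
Scale by -24: particular solution (-5496, 1272); reduce u mod 566: (164, -38).
General solution: u = 164 + 566t, v = -38 - 131t for integer t.
967 ≤ 164 + 566t ≤ 4290 gives t ∈ [2, 7], which is 6 values.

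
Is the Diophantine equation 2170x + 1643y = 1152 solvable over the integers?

gcd(2170, 1643):
  2170 = 1*1643 + 527
  1643 = 3*527 + 62
  527 = 8*62 + 31
  62 = 2*31
so gcd(2170, 1643) = 31.
31 does not divide 1152 (remainder 5), so no integer solutions.

no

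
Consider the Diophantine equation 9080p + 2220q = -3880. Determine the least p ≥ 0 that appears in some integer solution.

gcd(9080, 2220) = 20.
20 divides -3880, so solutions exist.
By Bézout, 9080*(-11) + 2220*(45) = 20.
Scale by -3880/20 = -194: (p₀, q₀) = (2134, -8730).
General solution: p = 2134 + 111t, q = -8730 - 454t for integer t.
p ≥ 0: smallest is 2134 mod 111 = 25 (at t = -19), with q = -104.

25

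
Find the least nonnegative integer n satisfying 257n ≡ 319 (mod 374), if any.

253

gcd(374, 257):
  374 = 1*257 + 117
  257 = 2*117 + 23
  117 = 5*23 + 2
  23 = 11*2 + 1
  2 = 2*1
so gcd(374, 257) = 1.
1 divides 319, so solutions exist.
Back-substitute for Bézout coefficients:
  1 = 23 - 11*2
  ... = 257*(179) + 374*(-123)
So 257*(179) ≡ 1 (mod 374); multiply by 319: n ≡ 57101 (mod 374).
Smallest nonnegative: n = 57101 mod 374 = 253.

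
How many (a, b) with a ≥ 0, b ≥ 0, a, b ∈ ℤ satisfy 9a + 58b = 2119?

4

gcd(58, 9):
  58 = 6·9 + 4
  9 = 2·4 + 1
  4 = 4·1
so gcd(58, 9) = 1.
Back-substitute for Bézout coefficients:
  1 = 9 - 2·4
  ... = 9·(13) + 58·(-2)
Scale by 2119: one solution is (27547, -4238). Reduce a mod 58: (55, 28).
General: a = 55 + 58t, b = 28 - 9t.
a ≥ 0 ⇒ t ≥ 0; b ≥ 0 ⇒ t ≤ 3. So t ∈ [0, 3]: 4 solutions.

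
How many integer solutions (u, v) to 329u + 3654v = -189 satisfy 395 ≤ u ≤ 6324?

gcd(3654, 329) = 7.
By Bézout, 329·(-211) + 3654·(19) = 7.
Particular solution: (477, -43).
General solution: u = 477 + 522t, v = -43 - 47t for integer t.
395 ≤ 477 + 522t ≤ 6324 gives t ∈ [0, 11], which is 12 values.

12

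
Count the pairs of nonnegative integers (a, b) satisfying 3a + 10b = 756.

gcd(10, 3):
  10 = 3·3 + 1
  3 = 3·1
so gcd(10, 3) = 1.
Back-substitute for Bézout coefficients:
  1 = 10 - 3·3
  ... = 3·(-3) + 10·(1)
Scale by 756: one solution is (-2268, 756). Reduce a mod 10: (2, 75).
General: a = 2 + 10t, b = 75 - 3t.
a ≥ 0 ⇒ t ≥ 0; b ≥ 0 ⇒ t ≤ 25. So t ∈ [0, 25]: 26 solutions.

26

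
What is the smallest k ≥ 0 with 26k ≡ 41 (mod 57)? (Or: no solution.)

52

gcd(57, 26):
  57 = 2×26 + 5
  26 = 5×5 + 1
  5 = 5×1
so gcd(57, 26) = 1.
1 divides 41, so solutions exist.
Back-substitute for Bézout coefficients:
  1 = 26 - 5×5
  ... = 26×(11) + 57×(-5)
So 26×(11) ≡ 1 (mod 57); multiply by 41: k ≡ 451 (mod 57).
Smallest nonnegative: k = 451 mod 57 = 52.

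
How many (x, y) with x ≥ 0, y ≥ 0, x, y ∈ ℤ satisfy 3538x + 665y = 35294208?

gcd(3538, 665) = 1  (3538 = 5·665 + 213, 665 = 3·213 + 26, 213 = 8·26 + 5, 26 = 5·5 + 1, 5 = 5·1).
Back-substituting, 3538·(-128) + 665·(681) = 1.
Scale by 35294208: one solution is (-4517658624, 24035355648). Reduce x mod 665: (256, 51712).
General: x = 256 + 665t, y = 51712 - 3538t.
x ≥ 0 ⇒ t ≥ 0; y ≥ 0 ⇒ t ≤ 14. So t ∈ [0, 14]: 15 solutions.

15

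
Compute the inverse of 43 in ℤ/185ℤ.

gcd(185, 43) = 1.
By Bézout, 43·(-43) + 185·(10) = 1.
So 43·-43 ≡ 1 (mod 185), and -43 mod 185 = 142.

142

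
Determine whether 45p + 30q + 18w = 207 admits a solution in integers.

yes

gcd(45, 30) = 15  (45 = 1×30 + 15, 30 = 2×15).
gcd(15, 18) = 3.
3 divides 207, so integer solutions exist.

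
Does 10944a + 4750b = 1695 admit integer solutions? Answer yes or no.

no

gcd(10944, 4750) = 38  (10944 = 2×4750 + 1444, 4750 = 3×1444 + 418, 1444 = 3×418 + 190, 418 = 2×190 + 38, 190 = 5×38).
38 does not divide 1695 (remainder 23), so no integer solutions.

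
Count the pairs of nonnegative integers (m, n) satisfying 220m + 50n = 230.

gcd(220, 50):
  220 = 4*50 + 20
  50 = 2*20 + 10
  20 = 2*10
so gcd(220, 50) = 10.
Back-substitute for Bézout coefficients:
  10 = 50 - 2*20
  ... = 220*(-2) + 50*(9)
Scale by 23: one solution is (-46, 207). Reduce m mod 5: (4, -13).
General: m = 4 + 5t, n = -13 - 22t.
m ≥ 0 ⇒ t ≥ 0; n ≥ 0 ⇒ t ≤ -1. So t ∈ [0, -1]: 0 solutions.

0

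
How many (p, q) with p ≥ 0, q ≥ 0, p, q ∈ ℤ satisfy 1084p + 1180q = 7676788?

24

gcd(1180, 1084) = 4.
By Bézout, 1084×(86) + 1180×(-79) = 4.
One solution: (212, 6311).
General: p = 212 + 295t, q = 6311 - 271t.
p ≥ 0 ⇒ t ≥ 0; q ≥ 0 ⇒ t ≤ 23. So t ∈ [0, 23]: 24 solutions.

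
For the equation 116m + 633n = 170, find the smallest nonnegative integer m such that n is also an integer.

gcd(633, 116):
  633 = 5×116 + 53
  116 = 2×53 + 10
  53 = 5×10 + 3
  10 = 3×3 + 1
  3 = 3×1
so gcd(633, 116) = 1.
1 divides 170, so solutions exist.
Back-substitute for Bézout coefficients:
  1 = 10 - 3×3
  ... = 116×(191) + 633×(-35)
Scale by 170/1 = 170: (m₀, n₀) = (32470, -5950).
General solution: m = 32470 + 633t, n = -5950 - 116t for integer t.
m ≥ 0: smallest is 32470 mod 633 = 187 (at t = -51), with n = -34.

187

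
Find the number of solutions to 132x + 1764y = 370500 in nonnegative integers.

19

gcd(1764, 132) = 12.
By Bézout, 132×(-40) + 1764×(3) = 12.
One solution: (94, 203).
General: x = 94 + 147t, y = 203 - 11t.
x ≥ 0 ⇒ t ≥ 0; y ≥ 0 ⇒ t ≤ 18. So t ∈ [0, 18]: 19 solutions.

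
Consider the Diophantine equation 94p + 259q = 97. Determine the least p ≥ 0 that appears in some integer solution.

gcd(259, 94) = 1.
1 divides 97, so solutions exist.
By Bézout, 94·(124) + 259·(-45) = 1.
Scale by 97/1 = 97: (p₀, q₀) = (12028, -4365).
General solution: p = 12028 + 259t, q = -4365 - 94t for integer t.
p ≥ 0: smallest is 12028 mod 259 = 114 (at t = -46), with q = -41.

114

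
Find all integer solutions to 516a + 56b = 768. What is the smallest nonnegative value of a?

8

gcd(516, 56):
  516 = 9*56 + 12
  56 = 4*12 + 8
  12 = 1*8 + 4
  8 = 2*4
so gcd(516, 56) = 4.
4 divides 768, so solutions exist.
Back-substitute for Bézout coefficients:
  4 = 12 - 1*8
  ... = 516*(5) + 56*(-46)
Scale by 768/4 = 192: (a₀, b₀) = (960, -8832).
General solution: a = 960 + 14t, b = -8832 - 129t for integer t.
a ≥ 0: smallest is 960 mod 14 = 8 (at t = -68), with b = -60.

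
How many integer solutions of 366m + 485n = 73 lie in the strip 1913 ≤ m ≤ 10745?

18

gcd(485, 366) = 1.
By Bézout, 366·(216) + 485·(-163) = 1.
Particular solution: (248, -187).
General solution: m = 248 + 485t, n = -187 - 366t for integer t.
1913 ≤ 248 + 485t ≤ 10745 gives t ∈ [4, 21], which is 18 values.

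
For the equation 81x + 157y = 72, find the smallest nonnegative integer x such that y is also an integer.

gcd(157, 81) = 1.
1 divides 72, so solutions exist.
By Bézout, 81×(-31) + 157×(16) = 1.
Scale by 72/1 = 72: (x₀, y₀) = (-2232, 1152).
General solution: x = -2232 + 157t, y = 1152 - 81t for integer t.
x ≥ 0: smallest is -2232 mod 157 = 123 (at t = 15), with y = -63.

123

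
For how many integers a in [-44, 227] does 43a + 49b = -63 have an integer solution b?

5

gcd(49, 43):
  49 = 1×43 + 6
  43 = 7×6 + 1
  6 = 6×1
so gcd(49, 43) = 1.
Back-substitute for Bézout coefficients:
  1 = 43 - 7×6
  ... = 43×(8) + 49×(-7)
Scale by -63: particular solution (-504, 441); reduce a mod 49: (35, -32).
General solution: a = 35 + 49t, b = -32 - 43t for integer t.
-44 ≤ 35 + 49t ≤ 227 gives t ∈ [-1, 3], which is 5 values.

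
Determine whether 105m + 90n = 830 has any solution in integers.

gcd(105, 90):
  105 = 1·90 + 15
  90 = 6·15
so gcd(105, 90) = 15.
15 does not divide 830 (remainder 5), so no integer solutions.

no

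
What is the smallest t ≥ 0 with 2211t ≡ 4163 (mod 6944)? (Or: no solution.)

2081

gcd(6944, 2211) = 1  (6944 = 3·2211 + 311, 2211 = 7·311 + 34, 311 = 9·34 + 5, 34 = 6·5 + 4, 5 = 1·4 + 1, 4 = 4·1).
1 divides 4163, so solutions exist.
Back-substituting, 2211·(-1429) + 6944·(455) = 1.
So 2211·(-1429) ≡ 1 (mod 6944); multiply by 4163: t ≡ -5948927 (mod 6944).
Smallest nonnegative: t = -5948927 mod 6944 = 2081.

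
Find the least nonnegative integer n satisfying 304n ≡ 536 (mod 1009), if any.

878

gcd(1009, 304) = 1  (1009 = 3×304 + 97, 304 = 3×97 + 13, 97 = 7×13 + 6, 13 = 2×6 + 1, 6 = 6×1).
1 divides 536, so solutions exist.
Back-substituting, 304×(156) + 1009×(-47) = 1.
So 304×(156) ≡ 1 (mod 1009); multiply by 536: n ≡ 83616 (mod 1009).
Smallest nonnegative: n = 83616 mod 1009 = 878.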